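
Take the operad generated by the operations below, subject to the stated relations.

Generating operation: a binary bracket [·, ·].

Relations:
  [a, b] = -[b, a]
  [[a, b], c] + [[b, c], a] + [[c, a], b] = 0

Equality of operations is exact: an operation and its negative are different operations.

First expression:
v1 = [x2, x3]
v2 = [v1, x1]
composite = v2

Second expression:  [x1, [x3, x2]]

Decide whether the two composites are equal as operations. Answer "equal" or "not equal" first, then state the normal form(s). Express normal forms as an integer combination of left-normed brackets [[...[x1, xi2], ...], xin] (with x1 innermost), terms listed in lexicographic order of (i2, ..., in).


equal; the common form is -[[x1, x2], x3] + [[x1, x3], x2]

The first expression, normalized: -[[x1, x2], x3] + [[x1, x3], x2]
The second expression, normalized: -[[x1, x2], x3] + [[x1, x3], x2]
One common form — equal.


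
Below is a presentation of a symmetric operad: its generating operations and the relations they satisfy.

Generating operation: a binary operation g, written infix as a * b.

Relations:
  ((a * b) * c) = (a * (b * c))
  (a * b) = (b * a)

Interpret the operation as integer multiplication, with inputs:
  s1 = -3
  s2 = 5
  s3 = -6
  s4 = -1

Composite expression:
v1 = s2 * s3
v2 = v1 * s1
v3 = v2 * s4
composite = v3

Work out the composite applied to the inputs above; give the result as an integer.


-90


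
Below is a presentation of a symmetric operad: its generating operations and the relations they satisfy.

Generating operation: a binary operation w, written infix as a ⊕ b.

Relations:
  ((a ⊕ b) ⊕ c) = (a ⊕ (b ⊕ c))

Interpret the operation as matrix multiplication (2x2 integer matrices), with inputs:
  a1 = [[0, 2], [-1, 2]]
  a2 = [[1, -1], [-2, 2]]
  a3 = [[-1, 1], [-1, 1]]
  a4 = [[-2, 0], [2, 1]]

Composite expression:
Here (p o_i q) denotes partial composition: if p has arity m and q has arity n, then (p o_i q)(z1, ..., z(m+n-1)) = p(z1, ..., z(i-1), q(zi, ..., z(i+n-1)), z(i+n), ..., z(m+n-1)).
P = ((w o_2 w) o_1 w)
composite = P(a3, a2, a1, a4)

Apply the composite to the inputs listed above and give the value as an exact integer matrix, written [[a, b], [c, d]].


(a3 ⊕ a2) = [[-3, 3], [-3, 3]]
(a1 ⊕ a4) = [[4, 2], [6, 2]]
((a3 ⊕ a2) ⊕ (a1 ⊕ a4)) = [[6, 0], [6, 0]]

[[6, 0], [6, 0]]


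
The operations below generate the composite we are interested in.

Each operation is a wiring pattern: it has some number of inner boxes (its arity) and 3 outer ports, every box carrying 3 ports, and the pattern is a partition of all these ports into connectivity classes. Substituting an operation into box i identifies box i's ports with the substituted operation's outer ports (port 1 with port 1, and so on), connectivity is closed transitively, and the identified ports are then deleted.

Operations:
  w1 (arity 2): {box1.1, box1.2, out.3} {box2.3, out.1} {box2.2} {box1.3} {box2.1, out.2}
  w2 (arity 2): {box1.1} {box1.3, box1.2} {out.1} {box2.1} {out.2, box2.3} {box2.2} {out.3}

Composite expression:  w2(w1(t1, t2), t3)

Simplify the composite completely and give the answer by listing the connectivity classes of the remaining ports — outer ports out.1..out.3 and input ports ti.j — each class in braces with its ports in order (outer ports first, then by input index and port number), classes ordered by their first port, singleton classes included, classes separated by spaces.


{out.1} {out.2, t3.3} {out.3} {t1.1, t1.2, t2.1} {t1.3} {t2.2} {t2.3} {t3.1} {t3.2}

Reachability decides: close wires over w2-identified ports.
through w1, on inputs (t1, t2): {out.1, t2.3} {out.2, t2.1} {out.3, t1.1, t1.2} {t1.3} {t2.2} (out.j = stage outer ports)
through w2, on inputs (t1, t2, t3): {out.1} {out.2, t3.3} {out.3} {t1.1, t1.2, t2.1} {t1.3} {t2.2} {t2.3} {t3.1} {t3.2} (out.j = stage outer ports)


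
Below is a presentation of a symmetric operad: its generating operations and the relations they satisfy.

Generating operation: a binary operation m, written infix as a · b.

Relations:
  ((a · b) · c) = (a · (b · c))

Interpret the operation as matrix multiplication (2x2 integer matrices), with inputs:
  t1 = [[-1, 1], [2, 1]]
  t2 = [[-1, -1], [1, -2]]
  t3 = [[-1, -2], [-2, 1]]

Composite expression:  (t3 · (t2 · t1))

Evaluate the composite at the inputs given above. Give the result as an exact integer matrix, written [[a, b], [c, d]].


[[11, 4], [-3, 3]]

(t2 · t1) = [[-1, -2], [-5, -1]]
(t3 · (t2 · t1)) = [[11, 4], [-3, 3]]


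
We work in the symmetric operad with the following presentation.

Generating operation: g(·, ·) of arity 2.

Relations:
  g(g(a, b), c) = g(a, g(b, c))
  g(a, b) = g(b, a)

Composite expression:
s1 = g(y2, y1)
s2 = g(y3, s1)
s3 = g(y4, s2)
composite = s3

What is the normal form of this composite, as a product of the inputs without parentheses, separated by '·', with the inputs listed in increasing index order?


y1 · y2 · y3 · y4

Any arrangement under g is one operation, so sort the y-inputs.
g(y2, y1) linearizes to y2 · y1
g(y3, g(y2, y1)) linearizes to y3 · y2 · y1
g(y4, g(y3, g(y2, y1))) linearizes to y4 · y3 · y2 · y1
commutativity sorts the factors: y1 · y2 · y3 · y4


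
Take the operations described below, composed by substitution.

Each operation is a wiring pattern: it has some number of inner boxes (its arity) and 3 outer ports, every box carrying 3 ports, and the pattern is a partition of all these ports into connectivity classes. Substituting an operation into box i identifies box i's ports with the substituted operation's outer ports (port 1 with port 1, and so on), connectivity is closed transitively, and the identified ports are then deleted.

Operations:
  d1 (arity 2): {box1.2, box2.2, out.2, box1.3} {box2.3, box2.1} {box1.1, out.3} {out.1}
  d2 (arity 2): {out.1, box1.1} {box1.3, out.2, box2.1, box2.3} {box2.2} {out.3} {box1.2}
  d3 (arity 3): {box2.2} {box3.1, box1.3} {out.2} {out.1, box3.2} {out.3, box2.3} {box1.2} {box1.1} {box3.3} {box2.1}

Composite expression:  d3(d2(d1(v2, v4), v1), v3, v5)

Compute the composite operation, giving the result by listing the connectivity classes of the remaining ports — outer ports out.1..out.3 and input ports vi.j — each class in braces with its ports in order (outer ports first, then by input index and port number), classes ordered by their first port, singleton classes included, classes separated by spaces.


{out.1, v5.2} {out.2} {out.3, v3.3} {v1.1, v1.3, v2.1} {v1.2} {v2.2, v2.3, v4.2} {v3.1} {v3.2} {v4.1, v4.3} {v5.1} {v5.3}


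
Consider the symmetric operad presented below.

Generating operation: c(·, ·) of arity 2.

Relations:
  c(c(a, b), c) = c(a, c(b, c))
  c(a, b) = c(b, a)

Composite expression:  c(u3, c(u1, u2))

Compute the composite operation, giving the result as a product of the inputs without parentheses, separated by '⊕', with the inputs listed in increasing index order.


u1 ⊕ u2 ⊕ u3

Reordering under c is free, so list the u-inputs canonically.
c(u1, u2) linearizes to u1 ⊕ u2
c(u3, c(u1, u2)) linearizes to u3 ⊕ u1 ⊕ u2
reordering the factors by index: u1 ⊕ u2 ⊕ u3


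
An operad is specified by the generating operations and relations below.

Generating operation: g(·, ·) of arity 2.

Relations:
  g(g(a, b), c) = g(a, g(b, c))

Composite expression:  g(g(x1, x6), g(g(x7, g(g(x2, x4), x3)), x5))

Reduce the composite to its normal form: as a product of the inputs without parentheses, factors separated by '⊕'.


Under associativity of g, the answer is the x's in reading order.
g(x1, x6) linearizes to x1 ⊕ x6
g(x2, x4) linearizes to x2 ⊕ x4
g(g(x2, x4), x3) linearizes to x2 ⊕ x4 ⊕ x3
g(x7, g(g(x2, x4), x3)) linearizes to x7 ⊕ x2 ⊕ x4 ⊕ x3
g(g(x7, g(g(x2, x4), x3)), x5) linearizes to x7 ⊕ x2 ⊕ x4 ⊕ x3 ⊕ x5
g(g(x1, x6), g(g(x7, g(g(x2, x4), x3)), x5)) linearizes to x1 ⊕ x6 ⊕ x7 ⊕ x2 ⊕ x4 ⊕ x3 ⊕ x5

x1 ⊕ x6 ⊕ x7 ⊕ x2 ⊕ x4 ⊕ x3 ⊕ x5


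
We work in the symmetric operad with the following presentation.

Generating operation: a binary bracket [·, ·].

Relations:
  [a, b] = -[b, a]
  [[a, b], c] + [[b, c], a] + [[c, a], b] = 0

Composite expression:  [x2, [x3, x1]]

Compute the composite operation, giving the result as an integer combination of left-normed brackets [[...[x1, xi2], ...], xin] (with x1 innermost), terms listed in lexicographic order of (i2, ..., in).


[[x1, x3], x2]

Skip Jacobi rewriting: expand, keep x1-initial words, read off terms.
Composite bracket: [x2, [x3, x1]]
Full expansion: 4 signed words from ab - ba (2^2 = 4).
Only words starting with x1 matter:
  x1x3x2 appears with sign +1, giving the term +[[x1, x3], x2]


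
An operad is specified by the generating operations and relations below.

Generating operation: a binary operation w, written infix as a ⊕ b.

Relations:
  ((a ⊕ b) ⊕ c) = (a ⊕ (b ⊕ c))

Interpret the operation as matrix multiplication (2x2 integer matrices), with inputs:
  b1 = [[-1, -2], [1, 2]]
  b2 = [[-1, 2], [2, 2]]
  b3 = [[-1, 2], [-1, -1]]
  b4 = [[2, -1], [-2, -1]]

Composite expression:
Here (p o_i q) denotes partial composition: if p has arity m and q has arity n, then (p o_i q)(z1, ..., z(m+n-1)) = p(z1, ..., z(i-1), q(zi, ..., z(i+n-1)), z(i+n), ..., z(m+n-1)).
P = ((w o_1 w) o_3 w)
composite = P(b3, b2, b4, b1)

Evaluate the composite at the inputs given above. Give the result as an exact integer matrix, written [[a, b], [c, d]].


[[-13, -26], [-1, -2]]

(b3 ⊕ b2) = [[5, 2], [-1, -4]]
(b4 ⊕ b1) = [[-3, -6], [1, 2]]
((b3 ⊕ b2) ⊕ (b4 ⊕ b1)) = [[-13, -26], [-1, -2]]


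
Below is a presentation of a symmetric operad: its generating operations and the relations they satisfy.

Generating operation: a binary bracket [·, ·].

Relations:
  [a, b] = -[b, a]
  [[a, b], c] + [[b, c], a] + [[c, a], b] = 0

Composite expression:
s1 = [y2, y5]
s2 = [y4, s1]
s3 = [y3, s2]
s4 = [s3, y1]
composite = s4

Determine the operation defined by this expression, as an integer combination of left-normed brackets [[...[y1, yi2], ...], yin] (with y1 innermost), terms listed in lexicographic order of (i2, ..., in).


-[[[[y1, y2], y5], y4], y3] + [[[[y1, y3], y2], y5], y4] - [[[[y1, y3], y4], y2], y5] + [[[[y1, y3], y4], y5], y2] - [[[[y1, y3], y5], y2], y4] + [[[[y1, y4], y2], y5], y3] - [[[[y1, y4], y5], y2], y3] + [[[[y1, y5], y2], y4], y3]

Skip Jacobi rewriting: expand, keep y1-initial words, read off terms.
Composite bracket: [[y3, [y4, [y2, y5]]], y1]
Each bracket splits as ab - ba, giving 16 signed words (2^4 = 16).
Only words starting with y1 matter:
  sign of y1y2y5y4y3 is -1, so it contributes -[[[[y1, y2], y5], y4], y3]
  sign of y1y3y2y5y4 is +1, so it contributes +[[[[y1, y3], y2], y5], y4]
  sign of y1y3y4y2y5 is -1, so it contributes -[[[[y1, y3], y4], y2], y5]
  sign of y1y3y4y5y2 is +1, so it contributes +[[[[y1, y3], y4], y5], y2]
  sign of y1y3y5y2y4 is -1, so it contributes -[[[[y1, y3], y5], y2], y4]
  sign of y1y4y2y5y3 is +1, so it contributes +[[[[y1, y4], y2], y5], y3]
  sign of y1y4y5y2y3 is -1, so it contributes -[[[[y1, y4], y5], y2], y3]
  sign of y1y5y2y4y3 is +1, so it contributes +[[[[y1, y5], y2], y4], y3]


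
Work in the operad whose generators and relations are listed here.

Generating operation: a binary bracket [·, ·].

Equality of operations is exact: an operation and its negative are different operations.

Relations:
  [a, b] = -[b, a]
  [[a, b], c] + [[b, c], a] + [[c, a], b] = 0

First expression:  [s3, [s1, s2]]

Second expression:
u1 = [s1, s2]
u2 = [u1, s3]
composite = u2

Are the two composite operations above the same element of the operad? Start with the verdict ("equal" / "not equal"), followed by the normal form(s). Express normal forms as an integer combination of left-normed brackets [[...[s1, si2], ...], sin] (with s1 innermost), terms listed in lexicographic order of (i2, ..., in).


not equal; the first gives -[[s1, s2], s3] and the second [[s1, s2], s3]

Normal form of the first expression: -[[s1, s2], s3]
Normal form of the second expression: [[s1, s2], s3]
Different reductions; not equal.


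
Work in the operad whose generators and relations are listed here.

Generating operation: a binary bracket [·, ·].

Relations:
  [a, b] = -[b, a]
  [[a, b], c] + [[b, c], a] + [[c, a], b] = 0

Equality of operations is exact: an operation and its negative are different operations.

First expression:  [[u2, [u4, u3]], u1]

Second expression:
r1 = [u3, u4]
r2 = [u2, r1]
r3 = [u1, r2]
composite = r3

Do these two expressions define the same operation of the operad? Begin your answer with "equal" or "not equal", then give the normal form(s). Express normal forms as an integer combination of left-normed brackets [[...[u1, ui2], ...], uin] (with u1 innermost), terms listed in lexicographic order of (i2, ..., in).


equal; both compose to [[[u1, u2], u3], u4] - [[[u1, u2], u4], u3] - [[[u1, u3], u4], u2] + [[[u1, u4], u3], u2]

The first expression reduces to [[[u1, u2], u3], u4] - [[[u1, u2], u4], u3] - [[[u1, u3], u4], u2] + [[[u1, u4], u3], u2]
The second expression reduces to [[[u1, u2], u3], u4] - [[[u1, u2], u4], u3] - [[[u1, u3], u4], u2] + [[[u1, u4], u3], u2]
The forms coincide; equal.


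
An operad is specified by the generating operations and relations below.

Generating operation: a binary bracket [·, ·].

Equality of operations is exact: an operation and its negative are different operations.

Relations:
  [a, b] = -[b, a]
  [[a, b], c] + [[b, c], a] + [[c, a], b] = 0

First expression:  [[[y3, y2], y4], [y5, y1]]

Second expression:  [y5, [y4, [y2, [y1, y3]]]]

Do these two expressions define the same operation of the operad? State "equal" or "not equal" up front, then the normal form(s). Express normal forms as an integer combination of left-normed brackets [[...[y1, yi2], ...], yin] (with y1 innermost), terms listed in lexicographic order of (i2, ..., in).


not equal; first: -[[[[y1, y5], y2], y3], y4] + [[[[y1, y5], y3], y2], y4] + [[[[y1, y5], y4], y2], y3] - [[[[y1, y5], y4], y3], y2]; second: -[[[[y1, y3], y2], y4], y5]

The first expression reduces to -[[[[y1, y5], y2], y3], y4] + [[[[y1, y5], y3], y2], y4] + [[[[y1, y5], y4], y2], y3] - [[[[y1, y5], y4], y3], y2]
The second expression reduces to -[[[[y1, y3], y2], y4], y5]
Different reductions; not equal.


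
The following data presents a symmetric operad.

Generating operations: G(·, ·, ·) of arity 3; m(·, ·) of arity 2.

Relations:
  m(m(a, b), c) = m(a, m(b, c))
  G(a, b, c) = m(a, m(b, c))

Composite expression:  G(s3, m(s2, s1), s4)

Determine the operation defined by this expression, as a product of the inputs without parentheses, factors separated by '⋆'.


s3 ⋆ s2 ⋆ s1 ⋆ s4

All parenthesizations of G agree; list the s-inputs left to right.
m(s2, s1) flattens to s2 ⋆ s1
G(s3, m(s2, s1), s4) flattens to s3 ⋆ s2 ⋆ s1 ⋆ s4


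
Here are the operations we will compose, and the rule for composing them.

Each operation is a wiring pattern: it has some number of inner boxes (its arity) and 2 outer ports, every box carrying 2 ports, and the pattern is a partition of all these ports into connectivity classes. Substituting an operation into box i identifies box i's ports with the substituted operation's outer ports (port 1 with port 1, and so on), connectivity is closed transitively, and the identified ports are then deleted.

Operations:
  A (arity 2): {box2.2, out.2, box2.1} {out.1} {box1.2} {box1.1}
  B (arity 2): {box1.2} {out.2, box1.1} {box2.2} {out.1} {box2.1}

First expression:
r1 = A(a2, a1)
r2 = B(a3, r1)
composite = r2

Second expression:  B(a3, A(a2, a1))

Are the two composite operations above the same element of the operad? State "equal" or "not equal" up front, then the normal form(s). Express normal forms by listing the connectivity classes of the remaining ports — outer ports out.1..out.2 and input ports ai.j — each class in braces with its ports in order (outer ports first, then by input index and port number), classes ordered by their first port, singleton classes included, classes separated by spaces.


equal; both compose to {out.1} {out.2, a3.1} {a1.1, a1.2} {a2.1} {a2.2} {a3.2}

The first composite normalizes to {out.1} {out.2, a3.1} {a1.1, a1.2} {a2.1} {a2.2} {a3.2}
The second composite normalizes to {out.1} {out.2, a3.1} {a1.1, a1.2} {a2.1} {a2.2} {a3.2}
The forms coincide; equal.


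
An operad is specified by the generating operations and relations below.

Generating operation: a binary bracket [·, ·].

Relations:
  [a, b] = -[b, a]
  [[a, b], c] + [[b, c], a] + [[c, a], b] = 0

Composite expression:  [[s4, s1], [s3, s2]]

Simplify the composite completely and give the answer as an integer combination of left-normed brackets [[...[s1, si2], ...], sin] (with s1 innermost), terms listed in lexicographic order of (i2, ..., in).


[[[s1, s4], s2], s3] - [[[s1, s4], s3], s2]


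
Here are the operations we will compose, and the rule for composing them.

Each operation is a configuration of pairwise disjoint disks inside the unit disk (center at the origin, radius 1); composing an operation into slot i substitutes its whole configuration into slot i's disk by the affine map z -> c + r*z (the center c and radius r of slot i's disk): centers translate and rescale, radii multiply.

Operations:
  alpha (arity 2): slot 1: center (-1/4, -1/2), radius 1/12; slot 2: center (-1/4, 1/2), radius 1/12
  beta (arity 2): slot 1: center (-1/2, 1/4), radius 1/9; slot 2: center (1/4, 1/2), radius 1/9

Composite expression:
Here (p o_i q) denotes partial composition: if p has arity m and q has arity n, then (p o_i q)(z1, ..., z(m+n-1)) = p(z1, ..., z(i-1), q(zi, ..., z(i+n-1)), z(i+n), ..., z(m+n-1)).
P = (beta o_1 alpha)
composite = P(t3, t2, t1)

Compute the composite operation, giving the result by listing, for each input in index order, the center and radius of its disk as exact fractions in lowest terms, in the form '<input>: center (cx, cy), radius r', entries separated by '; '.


t1: center (1/4, 1/2), radius 1/9; t2: center (-19/36, 11/36), radius 1/108; t3: center (-19/36, 7/36), radius 1/108


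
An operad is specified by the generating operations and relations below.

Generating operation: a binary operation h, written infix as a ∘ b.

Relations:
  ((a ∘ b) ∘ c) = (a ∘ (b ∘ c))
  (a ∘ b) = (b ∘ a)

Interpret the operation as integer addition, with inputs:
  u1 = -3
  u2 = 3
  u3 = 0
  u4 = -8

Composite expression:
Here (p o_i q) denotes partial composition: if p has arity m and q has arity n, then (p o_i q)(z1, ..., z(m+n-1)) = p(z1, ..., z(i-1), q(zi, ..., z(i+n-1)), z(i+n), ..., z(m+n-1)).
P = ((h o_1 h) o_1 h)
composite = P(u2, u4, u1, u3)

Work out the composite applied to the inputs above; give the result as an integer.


(u2 ∘ u4) = -5
((u2 ∘ u4) ∘ u1) = -8
(((u2 ∘ u4) ∘ u1) ∘ u3) = -8

-8


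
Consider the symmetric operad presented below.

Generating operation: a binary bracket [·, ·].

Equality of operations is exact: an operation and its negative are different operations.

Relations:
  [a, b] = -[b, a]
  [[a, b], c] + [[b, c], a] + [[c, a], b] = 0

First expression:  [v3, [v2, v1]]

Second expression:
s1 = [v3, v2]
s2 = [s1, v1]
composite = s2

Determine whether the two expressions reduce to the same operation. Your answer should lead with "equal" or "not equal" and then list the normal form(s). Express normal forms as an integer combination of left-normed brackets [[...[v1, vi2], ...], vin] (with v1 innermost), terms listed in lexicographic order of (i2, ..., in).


not equal — first [[v1, v2], v3], second [[v1, v2], v3] - [[v1, v3], v2]

Normal form of the first expression: [[v1, v2], v3]
Normal form of the second expression: [[v1, v2], v3] - [[v1, v3], v2]
Different reductions; not equal.


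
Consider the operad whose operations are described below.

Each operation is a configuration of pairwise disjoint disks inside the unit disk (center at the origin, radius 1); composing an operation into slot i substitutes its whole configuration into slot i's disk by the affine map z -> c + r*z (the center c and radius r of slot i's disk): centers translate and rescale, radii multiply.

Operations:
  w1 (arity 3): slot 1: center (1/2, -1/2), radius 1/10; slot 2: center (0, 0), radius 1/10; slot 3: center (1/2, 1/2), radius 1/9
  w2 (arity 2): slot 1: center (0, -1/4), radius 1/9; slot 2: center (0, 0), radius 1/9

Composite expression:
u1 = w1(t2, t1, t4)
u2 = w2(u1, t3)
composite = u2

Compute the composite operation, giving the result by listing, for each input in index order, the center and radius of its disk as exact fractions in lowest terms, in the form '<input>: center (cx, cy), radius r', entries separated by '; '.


t1: center (0, -1/4), radius 1/90; t2: center (1/18, -11/36), radius 1/90; t3: center (0, 0), radius 1/9; t4: center (1/18, -7/36), radius 1/81

Only the slot chain above each t matters under w2; compose those maps.
input t2: composing its 2 substitution steps yields center (1/18, -11/36), radius 1/90
input t1: composing its 2 substitution steps yields center (0, -1/4), radius 1/90
input t4: composing its 2 substitution steps yields center (1/18, -7/36), radius 1/81
input t3: composing its 1 substitution step yields center (0, 0), radius 1/9


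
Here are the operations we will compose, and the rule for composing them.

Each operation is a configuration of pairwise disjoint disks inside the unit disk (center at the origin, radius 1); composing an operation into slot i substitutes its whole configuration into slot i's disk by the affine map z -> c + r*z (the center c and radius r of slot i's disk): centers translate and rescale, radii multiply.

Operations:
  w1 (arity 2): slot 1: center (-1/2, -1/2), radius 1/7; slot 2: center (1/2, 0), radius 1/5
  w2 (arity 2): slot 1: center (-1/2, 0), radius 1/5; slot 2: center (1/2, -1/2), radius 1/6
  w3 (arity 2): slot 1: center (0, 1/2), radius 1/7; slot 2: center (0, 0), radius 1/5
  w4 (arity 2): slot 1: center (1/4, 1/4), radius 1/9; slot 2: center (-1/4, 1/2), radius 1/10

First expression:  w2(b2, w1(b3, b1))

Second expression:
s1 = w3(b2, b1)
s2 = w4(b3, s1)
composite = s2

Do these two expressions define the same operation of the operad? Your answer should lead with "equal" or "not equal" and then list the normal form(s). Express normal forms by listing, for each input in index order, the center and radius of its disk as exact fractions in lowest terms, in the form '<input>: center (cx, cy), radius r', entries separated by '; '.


not equal — first b1: center (7/12, -1/2), radius 1/30; b2: center (-1/2, 0), radius 1/5; b3: center (5/12, -7/12), radius 1/42, second b1: center (-1/4, 1/2), radius 1/50; b2: center (-1/4, 11/20), radius 1/70; b3: center (1/4, 1/4), radius 1/9

The first expression reduces to b1: center (7/12, -1/2), radius 1/30; b2: center (-1/2, 0), radius 1/5; b3: center (5/12, -7/12), radius 1/42
The second expression reduces to b1: center (-1/4, 1/2), radius 1/50; b2: center (-1/4, 11/20), radius 1/70; b3: center (1/4, 1/4), radius 1/9
Different reductions; not equal.


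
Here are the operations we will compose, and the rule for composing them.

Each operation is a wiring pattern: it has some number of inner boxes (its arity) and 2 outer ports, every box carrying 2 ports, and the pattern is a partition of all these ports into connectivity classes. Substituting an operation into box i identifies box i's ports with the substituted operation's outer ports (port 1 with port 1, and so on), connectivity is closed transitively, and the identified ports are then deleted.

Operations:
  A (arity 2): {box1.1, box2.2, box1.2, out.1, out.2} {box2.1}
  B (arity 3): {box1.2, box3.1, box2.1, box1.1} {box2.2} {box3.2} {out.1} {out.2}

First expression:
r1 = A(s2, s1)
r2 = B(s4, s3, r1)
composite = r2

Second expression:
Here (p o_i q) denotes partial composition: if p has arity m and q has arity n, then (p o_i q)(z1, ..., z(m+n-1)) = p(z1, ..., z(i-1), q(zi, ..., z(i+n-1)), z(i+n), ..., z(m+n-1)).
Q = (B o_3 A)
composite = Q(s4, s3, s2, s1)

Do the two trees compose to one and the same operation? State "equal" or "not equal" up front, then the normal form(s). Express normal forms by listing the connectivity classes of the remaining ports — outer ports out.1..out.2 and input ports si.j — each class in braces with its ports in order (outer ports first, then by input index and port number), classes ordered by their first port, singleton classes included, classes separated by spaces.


equal: each reduces to {out.1} {out.2} {s1.1} {s1.2, s2.1, s2.2, s3.1, s4.1, s4.2} {s3.2}

In normal form, the first expression is {out.1} {out.2} {s1.1} {s1.2, s2.1, s2.2, s3.1, s4.1, s4.2} {s3.2}
In normal form, the second expression is {out.1} {out.2} {s1.1} {s1.2, s2.1, s2.2, s3.1, s4.1, s4.2} {s3.2}
Same normal form: equal.


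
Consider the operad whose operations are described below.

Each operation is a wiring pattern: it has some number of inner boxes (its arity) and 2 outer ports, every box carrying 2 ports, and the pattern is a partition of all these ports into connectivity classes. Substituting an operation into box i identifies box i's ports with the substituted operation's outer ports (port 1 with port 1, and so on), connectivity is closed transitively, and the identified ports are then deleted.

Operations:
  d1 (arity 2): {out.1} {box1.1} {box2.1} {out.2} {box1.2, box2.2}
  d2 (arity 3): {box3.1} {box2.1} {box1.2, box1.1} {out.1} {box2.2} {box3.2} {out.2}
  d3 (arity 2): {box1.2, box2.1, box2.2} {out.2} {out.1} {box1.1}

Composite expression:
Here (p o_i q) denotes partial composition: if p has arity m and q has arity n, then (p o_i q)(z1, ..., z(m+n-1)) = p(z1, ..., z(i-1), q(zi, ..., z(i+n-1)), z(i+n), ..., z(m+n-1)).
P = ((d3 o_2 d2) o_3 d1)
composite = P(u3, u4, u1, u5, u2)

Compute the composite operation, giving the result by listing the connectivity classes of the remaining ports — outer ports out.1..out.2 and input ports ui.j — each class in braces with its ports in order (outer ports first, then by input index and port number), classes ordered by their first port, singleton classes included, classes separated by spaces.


{out.1} {out.2} {u1.1} {u1.2, u5.2} {u2.1} {u2.2} {u3.1} {u3.2} {u4.1, u4.2} {u5.1}

Reachability decides: close wires over d3-identified ports.
through d1, on inputs (u1, u5): {out.1} {out.2} {u1.1} {u1.2, u5.2} {u5.1} (out.j = stage outer ports)
through d2, on inputs (u4, u1, u5, u2): {out.1} {out.2} {u1.1} {u1.2, u5.2} {u2.1} {u2.2} {u4.1, u4.2} {u5.1} (out.j = stage outer ports)
through d3, on inputs (u3, u4, u1, u5, u2): {out.1} {out.2} {u1.1} {u1.2, u5.2} {u2.1} {u2.2} {u3.1} {u3.2} {u4.1, u4.2} {u5.1} (out.j = stage outer ports)


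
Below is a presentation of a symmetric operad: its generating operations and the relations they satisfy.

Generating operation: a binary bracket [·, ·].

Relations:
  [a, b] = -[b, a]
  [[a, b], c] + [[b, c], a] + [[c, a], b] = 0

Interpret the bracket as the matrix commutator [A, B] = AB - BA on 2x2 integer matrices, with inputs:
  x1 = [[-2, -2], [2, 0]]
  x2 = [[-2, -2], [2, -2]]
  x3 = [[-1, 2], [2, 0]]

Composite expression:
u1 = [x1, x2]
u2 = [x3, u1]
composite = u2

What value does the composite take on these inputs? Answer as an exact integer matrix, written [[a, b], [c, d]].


[x1, x2] = [[0, 4], [4, 0]]
[x3, [x1, x2]] = [[0, -4], [4, 0]]

[[0, -4], [4, 0]]


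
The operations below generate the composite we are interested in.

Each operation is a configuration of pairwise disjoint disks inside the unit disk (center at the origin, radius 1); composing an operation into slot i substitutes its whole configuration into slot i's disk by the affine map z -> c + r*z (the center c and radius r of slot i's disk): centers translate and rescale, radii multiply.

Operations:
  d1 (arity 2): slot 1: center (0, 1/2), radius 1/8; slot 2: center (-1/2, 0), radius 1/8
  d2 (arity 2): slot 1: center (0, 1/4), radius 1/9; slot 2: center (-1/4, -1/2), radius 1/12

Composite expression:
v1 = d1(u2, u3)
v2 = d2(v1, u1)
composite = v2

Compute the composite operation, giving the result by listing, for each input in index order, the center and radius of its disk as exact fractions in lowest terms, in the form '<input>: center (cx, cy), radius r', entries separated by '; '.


u1: center (-1/4, -1/2), radius 1/12; u2: center (0, 11/36), radius 1/72; u3: center (-1/18, 1/4), radius 1/72

Below d2, radii multiply path by path; the u-disk centers shift.
tracing u2 down its 2-map path: center (0, 11/36), radius 1/72
tracing u3 down its 2-map path: center (-1/18, 1/4), radius 1/72
tracing u1 down its 1-map path: center (-1/4, -1/2), radius 1/12


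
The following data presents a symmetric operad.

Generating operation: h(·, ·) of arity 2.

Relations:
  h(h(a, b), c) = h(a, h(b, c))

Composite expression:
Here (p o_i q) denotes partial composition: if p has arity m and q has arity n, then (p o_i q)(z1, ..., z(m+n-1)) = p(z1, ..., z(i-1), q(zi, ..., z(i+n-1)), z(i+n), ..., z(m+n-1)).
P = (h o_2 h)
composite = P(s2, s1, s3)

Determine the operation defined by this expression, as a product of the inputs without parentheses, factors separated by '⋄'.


s2 ⋄ s1 ⋄ s3

The h-tree's shape is irrelevant; the s-reading-order decides.
h(s1, s3) reduces to s1 ⋄ s3
h(s2, h(s1, s3)) reduces to s2 ⋄ s1 ⋄ s3


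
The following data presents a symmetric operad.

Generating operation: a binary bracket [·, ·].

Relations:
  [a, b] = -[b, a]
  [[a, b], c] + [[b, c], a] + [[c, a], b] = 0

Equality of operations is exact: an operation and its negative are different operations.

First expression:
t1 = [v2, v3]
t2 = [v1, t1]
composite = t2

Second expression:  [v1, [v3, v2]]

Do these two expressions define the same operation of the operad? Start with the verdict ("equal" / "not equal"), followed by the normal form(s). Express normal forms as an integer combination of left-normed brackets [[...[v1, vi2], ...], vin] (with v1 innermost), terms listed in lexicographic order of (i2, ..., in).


The first expression reduces to [[v1, v2], v3] - [[v1, v3], v2]
The second expression reduces to -[[v1, v2], v3] + [[v1, v3], v2]
No match — not equal.

not equal; first: [[v1, v2], v3] - [[v1, v3], v2]; second: -[[v1, v2], v3] + [[v1, v3], v2]


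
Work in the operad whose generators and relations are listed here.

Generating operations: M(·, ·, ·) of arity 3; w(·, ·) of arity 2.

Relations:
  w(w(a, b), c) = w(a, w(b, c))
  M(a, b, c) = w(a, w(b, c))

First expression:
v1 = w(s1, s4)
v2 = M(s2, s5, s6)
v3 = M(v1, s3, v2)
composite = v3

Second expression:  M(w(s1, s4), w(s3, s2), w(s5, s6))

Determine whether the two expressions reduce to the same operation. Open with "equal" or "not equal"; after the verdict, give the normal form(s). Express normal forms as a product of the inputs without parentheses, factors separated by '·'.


equal; both compose to s1 · s4 · s3 · s2 · s5 · s6

The first composite normalizes to s1 · s4 · s3 · s2 · s5 · s6
The second composite normalizes to s1 · s4 · s3 · s2 · s5 · s6
The normal forms match — equal.


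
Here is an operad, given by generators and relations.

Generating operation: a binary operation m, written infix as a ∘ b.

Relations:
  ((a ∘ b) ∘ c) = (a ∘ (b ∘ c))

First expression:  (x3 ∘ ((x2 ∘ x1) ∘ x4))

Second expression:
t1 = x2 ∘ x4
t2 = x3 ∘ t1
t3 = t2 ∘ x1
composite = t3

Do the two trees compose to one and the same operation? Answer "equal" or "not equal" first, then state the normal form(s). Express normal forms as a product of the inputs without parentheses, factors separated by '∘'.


not equal; first: x3 ∘ x2 ∘ x1 ∘ x4; second: x3 ∘ x2 ∘ x4 ∘ x1

The first expression, normalized: x3 ∘ x2 ∘ x1 ∘ x4
The second expression, normalized: x3 ∘ x2 ∘ x4 ∘ x1
Different reductions; not equal.


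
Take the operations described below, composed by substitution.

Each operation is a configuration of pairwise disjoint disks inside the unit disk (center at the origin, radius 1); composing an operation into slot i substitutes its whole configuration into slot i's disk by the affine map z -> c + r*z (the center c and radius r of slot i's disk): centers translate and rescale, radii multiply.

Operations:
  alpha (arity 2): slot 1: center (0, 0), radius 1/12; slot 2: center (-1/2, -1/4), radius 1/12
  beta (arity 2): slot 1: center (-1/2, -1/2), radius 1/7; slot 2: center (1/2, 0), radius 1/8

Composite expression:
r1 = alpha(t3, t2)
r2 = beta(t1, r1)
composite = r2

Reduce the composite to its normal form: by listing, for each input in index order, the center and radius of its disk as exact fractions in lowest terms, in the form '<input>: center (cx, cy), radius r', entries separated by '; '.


t1: center (-1/2, -1/2), radius 1/7; t2: center (7/16, -1/32), radius 1/96; t3: center (1/2, 0), radius 1/96

Nesting under beta composes maps z -> c + r*z down each t-path.
t1 passes through 1 substitution, ending at center (-1/2, -1/2), radius 1/7
t3 passes through 2 substitutions, ending at center (1/2, 0), radius 1/96
t2 passes through 2 substitutions, ending at center (7/16, -1/32), radius 1/96


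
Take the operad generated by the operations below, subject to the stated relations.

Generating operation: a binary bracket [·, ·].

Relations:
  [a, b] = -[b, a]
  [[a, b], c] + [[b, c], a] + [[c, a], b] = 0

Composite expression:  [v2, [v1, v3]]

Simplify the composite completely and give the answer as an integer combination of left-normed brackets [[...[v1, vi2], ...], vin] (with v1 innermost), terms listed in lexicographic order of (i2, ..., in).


Skip Jacobi rewriting: expand, keep v1-initial words, read off terms.
Composite bracket: [v2, [v1, v3]]
Applying ab - ba throughout gives 4 signed words (2^2 = 4).
Words beginning with v1 determine it all:
  v1v3v2 appears with sign -1, giving the term -[[v1, v3], v2]

-[[v1, v3], v2]


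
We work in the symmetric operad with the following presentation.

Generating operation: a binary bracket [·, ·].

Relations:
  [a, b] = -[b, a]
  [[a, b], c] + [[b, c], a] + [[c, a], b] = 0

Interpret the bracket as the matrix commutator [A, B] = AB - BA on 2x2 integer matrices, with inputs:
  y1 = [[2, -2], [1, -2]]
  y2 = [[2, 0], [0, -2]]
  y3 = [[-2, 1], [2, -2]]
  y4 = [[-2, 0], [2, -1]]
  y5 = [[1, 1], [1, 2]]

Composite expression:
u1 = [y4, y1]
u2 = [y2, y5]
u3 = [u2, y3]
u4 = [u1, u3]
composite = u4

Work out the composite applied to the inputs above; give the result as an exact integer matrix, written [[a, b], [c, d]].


[[0, -48], [216, 0]]

[y4, y1] = [[4, 2], [9, -4]]
[y2, y5] = [[0, 4], [-4, 0]]
[[y2, y5], y3] = [[12, 0], [0, -12]]
[[y4, y1], [[y2, y5], y3]] = [[0, -48], [216, 0]]


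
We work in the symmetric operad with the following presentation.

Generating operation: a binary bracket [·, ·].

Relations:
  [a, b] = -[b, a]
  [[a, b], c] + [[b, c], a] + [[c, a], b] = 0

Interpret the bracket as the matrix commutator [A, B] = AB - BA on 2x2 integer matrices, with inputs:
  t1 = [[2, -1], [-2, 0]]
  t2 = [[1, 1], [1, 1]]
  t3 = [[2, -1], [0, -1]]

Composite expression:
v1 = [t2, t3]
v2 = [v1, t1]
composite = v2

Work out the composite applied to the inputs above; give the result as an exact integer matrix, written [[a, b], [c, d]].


[[9, 4], [10, -9]]


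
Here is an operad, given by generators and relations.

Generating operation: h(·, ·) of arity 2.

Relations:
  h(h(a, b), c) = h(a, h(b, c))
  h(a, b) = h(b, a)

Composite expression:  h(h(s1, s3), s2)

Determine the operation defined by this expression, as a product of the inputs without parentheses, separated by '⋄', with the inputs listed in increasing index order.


s1 ⋄ s2 ⋄ s3

Any arrangement under h is one operation, so sort the s-inputs.
h(s1, s3) spells out as s1 ⋄ s3
h(h(s1, s3), s2) spells out as s1 ⋄ s3 ⋄ s2
commutativity sorts the factors: s1 ⋄ s2 ⋄ s3


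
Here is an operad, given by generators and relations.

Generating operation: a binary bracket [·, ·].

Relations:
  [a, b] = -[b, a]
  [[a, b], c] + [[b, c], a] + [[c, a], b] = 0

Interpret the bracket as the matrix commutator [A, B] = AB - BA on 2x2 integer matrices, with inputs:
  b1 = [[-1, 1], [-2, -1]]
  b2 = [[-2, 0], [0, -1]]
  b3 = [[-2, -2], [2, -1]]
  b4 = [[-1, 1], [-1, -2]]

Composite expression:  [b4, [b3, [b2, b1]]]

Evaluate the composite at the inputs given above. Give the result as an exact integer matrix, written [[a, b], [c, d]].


[[-1, -11], [-10, 1]]

[b2, b1] = [[0, -1], [-2, 0]]
[b3, [b2, b1]] = [[6, 1], [-2, -6]]
[b4, [b3, [b2, b1]]] = [[-1, -11], [-10, 1]]


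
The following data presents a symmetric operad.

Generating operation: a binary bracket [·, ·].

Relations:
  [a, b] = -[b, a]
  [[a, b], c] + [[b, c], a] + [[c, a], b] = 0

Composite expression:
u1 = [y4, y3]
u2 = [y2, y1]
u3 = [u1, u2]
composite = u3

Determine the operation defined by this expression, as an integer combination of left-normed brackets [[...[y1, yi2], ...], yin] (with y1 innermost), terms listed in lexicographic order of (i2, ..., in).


-[[[y1, y2], y3], y4] + [[[y1, y2], y4], y3]

Antisymmetry and Jacobi reduce to y1-anchored left-normed brackets.
Composite bracket: [[y4, y3], [y2, y1]]
Under [a, b] = ab - ba we get 8 signed associative words (2^3 = 8).
Words beginning with y1 determine it all:
  y1y2y3y4 appears with sign -1, giving the term -[[[y1, y2], y3], y4]
  y1y2y4y3 appears with sign +1, giving the term +[[[y1, y2], y4], y3]


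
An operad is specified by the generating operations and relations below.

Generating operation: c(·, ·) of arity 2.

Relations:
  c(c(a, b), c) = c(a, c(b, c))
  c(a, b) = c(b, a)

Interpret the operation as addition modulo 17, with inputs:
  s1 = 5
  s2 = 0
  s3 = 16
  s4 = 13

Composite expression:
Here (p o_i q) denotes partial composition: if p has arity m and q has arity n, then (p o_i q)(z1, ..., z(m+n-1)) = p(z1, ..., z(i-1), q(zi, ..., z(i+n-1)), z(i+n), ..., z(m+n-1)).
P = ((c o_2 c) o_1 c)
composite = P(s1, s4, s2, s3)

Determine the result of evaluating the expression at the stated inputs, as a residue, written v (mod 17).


0 (mod 17)

c(s1, s4) = 1
c(s2, s3) = 16
c(c(s1, s4), c(s2, s3)) = 0


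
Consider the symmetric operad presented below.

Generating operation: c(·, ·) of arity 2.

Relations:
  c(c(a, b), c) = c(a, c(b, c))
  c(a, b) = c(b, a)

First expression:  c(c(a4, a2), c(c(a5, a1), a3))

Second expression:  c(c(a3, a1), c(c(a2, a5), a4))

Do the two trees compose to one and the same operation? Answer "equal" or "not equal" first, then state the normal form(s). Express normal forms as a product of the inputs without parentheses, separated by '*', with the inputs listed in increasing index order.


equal; the common form is a1 * a2 * a3 * a4 * a5


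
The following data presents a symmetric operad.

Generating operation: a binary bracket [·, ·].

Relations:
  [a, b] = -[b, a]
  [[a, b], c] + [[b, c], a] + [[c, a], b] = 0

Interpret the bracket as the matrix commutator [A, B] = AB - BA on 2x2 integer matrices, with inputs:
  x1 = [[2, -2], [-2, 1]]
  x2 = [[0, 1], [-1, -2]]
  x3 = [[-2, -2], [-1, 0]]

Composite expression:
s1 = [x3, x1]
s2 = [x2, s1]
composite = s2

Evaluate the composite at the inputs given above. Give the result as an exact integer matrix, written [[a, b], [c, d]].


[x3, x1] = [[2, 6], [-5, -2]]
[x2, [x3, x1]] = [[1, 8], [6, -1]]

[[1, 8], [6, -1]]


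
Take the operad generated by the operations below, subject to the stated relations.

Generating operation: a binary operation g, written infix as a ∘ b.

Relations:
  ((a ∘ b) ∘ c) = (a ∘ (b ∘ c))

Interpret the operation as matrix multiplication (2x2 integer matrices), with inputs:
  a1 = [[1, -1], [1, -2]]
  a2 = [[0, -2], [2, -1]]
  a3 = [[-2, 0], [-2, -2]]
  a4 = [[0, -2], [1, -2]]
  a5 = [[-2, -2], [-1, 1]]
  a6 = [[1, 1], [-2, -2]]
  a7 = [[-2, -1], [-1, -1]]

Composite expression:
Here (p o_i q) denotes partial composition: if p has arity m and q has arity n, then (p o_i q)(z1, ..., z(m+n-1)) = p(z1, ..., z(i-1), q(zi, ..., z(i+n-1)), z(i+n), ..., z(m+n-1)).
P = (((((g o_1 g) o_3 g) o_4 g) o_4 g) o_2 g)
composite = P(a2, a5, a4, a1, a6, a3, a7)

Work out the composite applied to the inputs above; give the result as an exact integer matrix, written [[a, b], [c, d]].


(a5 ∘ a4) = [[-2, 8], [1, 0]]
(a2 ∘ (a5 ∘ a4)) = [[-2, 0], [-5, 16]]
(a6 ∘ a3) = [[-4, -2], [8, 4]]
((a6 ∘ a3) ∘ a7) = [[10, 6], [-20, -12]]
(a1 ∘ ((a6 ∘ a3) ∘ a7)) = [[30, 18], [50, 30]]
((a2 ∘ (a5 ∘ a4)) ∘ (a1 ∘ ((a6 ∘ a3) ∘ a7))) = [[-60, -36], [650, 390]]

[[-60, -36], [650, 390]]
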